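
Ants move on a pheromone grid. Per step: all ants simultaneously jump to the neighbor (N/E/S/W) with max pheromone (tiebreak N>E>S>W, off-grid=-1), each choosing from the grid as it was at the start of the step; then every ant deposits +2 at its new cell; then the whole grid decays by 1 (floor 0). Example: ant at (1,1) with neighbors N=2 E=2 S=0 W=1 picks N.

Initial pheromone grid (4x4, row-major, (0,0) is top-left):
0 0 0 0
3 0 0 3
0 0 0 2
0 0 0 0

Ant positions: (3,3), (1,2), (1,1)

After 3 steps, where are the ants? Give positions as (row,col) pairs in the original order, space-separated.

Step 1: ant0:(3,3)->N->(2,3) | ant1:(1,2)->E->(1,3) | ant2:(1,1)->W->(1,0)
  grid max=4 at (1,0)
Step 2: ant0:(2,3)->N->(1,3) | ant1:(1,3)->S->(2,3) | ant2:(1,0)->N->(0,0)
  grid max=5 at (1,3)
Step 3: ant0:(1,3)->S->(2,3) | ant1:(2,3)->N->(1,3) | ant2:(0,0)->S->(1,0)
  grid max=6 at (1,3)

(2,3) (1,3) (1,0)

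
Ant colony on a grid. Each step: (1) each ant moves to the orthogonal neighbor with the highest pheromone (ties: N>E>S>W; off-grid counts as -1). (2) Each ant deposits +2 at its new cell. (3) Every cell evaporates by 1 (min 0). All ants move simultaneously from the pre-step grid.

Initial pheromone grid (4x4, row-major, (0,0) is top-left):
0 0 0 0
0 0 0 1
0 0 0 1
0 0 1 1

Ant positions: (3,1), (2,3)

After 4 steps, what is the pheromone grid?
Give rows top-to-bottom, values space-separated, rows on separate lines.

After step 1: ants at (3,2),(1,3)
  0 0 0 0
  0 0 0 2
  0 0 0 0
  0 0 2 0
After step 2: ants at (2,2),(0,3)
  0 0 0 1
  0 0 0 1
  0 0 1 0
  0 0 1 0
After step 3: ants at (3,2),(1,3)
  0 0 0 0
  0 0 0 2
  0 0 0 0
  0 0 2 0
After step 4: ants at (2,2),(0,3)
  0 0 0 1
  0 0 0 1
  0 0 1 0
  0 0 1 0

0 0 0 1
0 0 0 1
0 0 1 0
0 0 1 0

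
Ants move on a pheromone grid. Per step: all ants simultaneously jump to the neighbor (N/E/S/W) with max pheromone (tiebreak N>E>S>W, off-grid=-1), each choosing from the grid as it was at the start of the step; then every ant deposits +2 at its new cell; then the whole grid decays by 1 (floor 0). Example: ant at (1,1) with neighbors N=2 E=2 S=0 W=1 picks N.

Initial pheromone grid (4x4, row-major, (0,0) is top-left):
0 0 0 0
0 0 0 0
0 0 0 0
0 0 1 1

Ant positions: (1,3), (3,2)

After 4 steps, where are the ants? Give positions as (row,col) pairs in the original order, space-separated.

Step 1: ant0:(1,3)->N->(0,3) | ant1:(3,2)->E->(3,3)
  grid max=2 at (3,3)
Step 2: ant0:(0,3)->S->(1,3) | ant1:(3,3)->N->(2,3)
  grid max=1 at (1,3)
Step 3: ant0:(1,3)->S->(2,3) | ant1:(2,3)->N->(1,3)
  grid max=2 at (1,3)
Step 4: ant0:(2,3)->N->(1,3) | ant1:(1,3)->S->(2,3)
  grid max=3 at (1,3)

(1,3) (2,3)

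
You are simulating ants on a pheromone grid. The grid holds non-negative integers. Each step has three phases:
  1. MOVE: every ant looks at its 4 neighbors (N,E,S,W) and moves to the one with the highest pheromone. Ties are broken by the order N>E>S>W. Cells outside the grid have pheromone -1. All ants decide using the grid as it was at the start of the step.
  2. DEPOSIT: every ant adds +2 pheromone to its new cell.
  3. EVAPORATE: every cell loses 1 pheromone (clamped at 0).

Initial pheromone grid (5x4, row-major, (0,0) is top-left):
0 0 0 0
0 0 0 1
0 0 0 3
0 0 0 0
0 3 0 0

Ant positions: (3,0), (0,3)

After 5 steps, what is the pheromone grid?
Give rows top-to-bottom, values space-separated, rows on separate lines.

After step 1: ants at (2,0),(1,3)
  0 0 0 0
  0 0 0 2
  1 0 0 2
  0 0 0 0
  0 2 0 0
After step 2: ants at (1,0),(2,3)
  0 0 0 0
  1 0 0 1
  0 0 0 3
  0 0 0 0
  0 1 0 0
After step 3: ants at (0,0),(1,3)
  1 0 0 0
  0 0 0 2
  0 0 0 2
  0 0 0 0
  0 0 0 0
After step 4: ants at (0,1),(2,3)
  0 1 0 0
  0 0 0 1
  0 0 0 3
  0 0 0 0
  0 0 0 0
After step 5: ants at (0,2),(1,3)
  0 0 1 0
  0 0 0 2
  0 0 0 2
  0 0 0 0
  0 0 0 0

0 0 1 0
0 0 0 2
0 0 0 2
0 0 0 0
0 0 0 0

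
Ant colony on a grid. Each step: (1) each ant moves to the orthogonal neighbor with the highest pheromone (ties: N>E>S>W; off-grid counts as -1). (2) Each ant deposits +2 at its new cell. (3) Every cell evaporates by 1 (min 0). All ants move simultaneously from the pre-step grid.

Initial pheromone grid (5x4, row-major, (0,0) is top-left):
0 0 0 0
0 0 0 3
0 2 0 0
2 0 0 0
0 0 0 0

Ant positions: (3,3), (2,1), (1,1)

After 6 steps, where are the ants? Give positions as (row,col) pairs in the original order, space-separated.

Step 1: ant0:(3,3)->N->(2,3) | ant1:(2,1)->N->(1,1) | ant2:(1,1)->S->(2,1)
  grid max=3 at (2,1)
Step 2: ant0:(2,3)->N->(1,3) | ant1:(1,1)->S->(2,1) | ant2:(2,1)->N->(1,1)
  grid max=4 at (2,1)
Step 3: ant0:(1,3)->N->(0,3) | ant1:(2,1)->N->(1,1) | ant2:(1,1)->S->(2,1)
  grid max=5 at (2,1)
Step 4: ant0:(0,3)->S->(1,3) | ant1:(1,1)->S->(2,1) | ant2:(2,1)->N->(1,1)
  grid max=6 at (2,1)
Step 5: ant0:(1,3)->N->(0,3) | ant1:(2,1)->N->(1,1) | ant2:(1,1)->S->(2,1)
  grid max=7 at (2,1)
Step 6: ant0:(0,3)->S->(1,3) | ant1:(1,1)->S->(2,1) | ant2:(2,1)->N->(1,1)
  grid max=8 at (2,1)

(1,3) (2,1) (1,1)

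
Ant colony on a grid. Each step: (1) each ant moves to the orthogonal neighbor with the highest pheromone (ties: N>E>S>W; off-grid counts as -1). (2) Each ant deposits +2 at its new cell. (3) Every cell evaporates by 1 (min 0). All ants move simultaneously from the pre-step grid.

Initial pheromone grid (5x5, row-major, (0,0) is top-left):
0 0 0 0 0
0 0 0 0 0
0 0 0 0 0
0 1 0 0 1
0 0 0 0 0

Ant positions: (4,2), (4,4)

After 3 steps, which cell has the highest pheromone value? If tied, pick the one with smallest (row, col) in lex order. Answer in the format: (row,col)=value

Step 1: ant0:(4,2)->N->(3,2) | ant1:(4,4)->N->(3,4)
  grid max=2 at (3,4)
Step 2: ant0:(3,2)->N->(2,2) | ant1:(3,4)->N->(2,4)
  grid max=1 at (2,2)
Step 3: ant0:(2,2)->N->(1,2) | ant1:(2,4)->S->(3,4)
  grid max=2 at (3,4)
Final grid:
  0 0 0 0 0
  0 0 1 0 0
  0 0 0 0 0
  0 0 0 0 2
  0 0 0 0 0
Max pheromone 2 at (3,4)

Answer: (3,4)=2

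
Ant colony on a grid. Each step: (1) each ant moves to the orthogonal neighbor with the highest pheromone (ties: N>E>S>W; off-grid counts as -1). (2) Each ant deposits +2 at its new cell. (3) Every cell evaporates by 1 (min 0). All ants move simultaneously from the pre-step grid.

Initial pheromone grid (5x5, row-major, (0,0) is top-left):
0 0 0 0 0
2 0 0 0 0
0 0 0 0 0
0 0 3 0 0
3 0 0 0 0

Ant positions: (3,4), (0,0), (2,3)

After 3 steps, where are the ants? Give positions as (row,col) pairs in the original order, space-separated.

Step 1: ant0:(3,4)->N->(2,4) | ant1:(0,0)->S->(1,0) | ant2:(2,3)->N->(1,3)
  grid max=3 at (1,0)
Step 2: ant0:(2,4)->N->(1,4) | ant1:(1,0)->N->(0,0) | ant2:(1,3)->N->(0,3)
  grid max=2 at (1,0)
Step 3: ant0:(1,4)->N->(0,4) | ant1:(0,0)->S->(1,0) | ant2:(0,3)->E->(0,4)
  grid max=3 at (0,4)

(0,4) (1,0) (0,4)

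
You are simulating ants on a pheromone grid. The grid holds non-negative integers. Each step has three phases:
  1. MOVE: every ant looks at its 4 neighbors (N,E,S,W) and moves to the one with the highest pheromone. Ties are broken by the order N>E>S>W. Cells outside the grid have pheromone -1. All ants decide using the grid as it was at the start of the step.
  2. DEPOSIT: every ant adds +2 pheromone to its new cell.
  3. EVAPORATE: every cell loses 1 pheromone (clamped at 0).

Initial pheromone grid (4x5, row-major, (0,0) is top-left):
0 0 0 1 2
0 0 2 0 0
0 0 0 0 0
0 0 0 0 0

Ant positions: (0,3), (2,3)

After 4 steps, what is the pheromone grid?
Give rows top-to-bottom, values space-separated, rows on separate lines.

After step 1: ants at (0,4),(1,3)
  0 0 0 0 3
  0 0 1 1 0
  0 0 0 0 0
  0 0 0 0 0
After step 2: ants at (1,4),(1,2)
  0 0 0 0 2
  0 0 2 0 1
  0 0 0 0 0
  0 0 0 0 0
After step 3: ants at (0,4),(0,2)
  0 0 1 0 3
  0 0 1 0 0
  0 0 0 0 0
  0 0 0 0 0
After step 4: ants at (1,4),(1,2)
  0 0 0 0 2
  0 0 2 0 1
  0 0 0 0 0
  0 0 0 0 0

0 0 0 0 2
0 0 2 0 1
0 0 0 0 0
0 0 0 0 0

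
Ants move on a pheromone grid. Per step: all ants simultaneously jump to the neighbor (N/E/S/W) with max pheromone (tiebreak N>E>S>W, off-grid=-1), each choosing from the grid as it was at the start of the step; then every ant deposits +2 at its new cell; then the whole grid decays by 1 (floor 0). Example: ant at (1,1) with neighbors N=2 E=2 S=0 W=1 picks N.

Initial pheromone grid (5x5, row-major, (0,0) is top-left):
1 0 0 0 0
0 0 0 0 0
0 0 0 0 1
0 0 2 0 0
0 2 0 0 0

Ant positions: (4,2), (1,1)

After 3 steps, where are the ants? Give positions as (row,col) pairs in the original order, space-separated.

Step 1: ant0:(4,2)->N->(3,2) | ant1:(1,1)->N->(0,1)
  grid max=3 at (3,2)
Step 2: ant0:(3,2)->N->(2,2) | ant1:(0,1)->E->(0,2)
  grid max=2 at (3,2)
Step 3: ant0:(2,2)->S->(3,2) | ant1:(0,2)->E->(0,3)
  grid max=3 at (3,2)

(3,2) (0,3)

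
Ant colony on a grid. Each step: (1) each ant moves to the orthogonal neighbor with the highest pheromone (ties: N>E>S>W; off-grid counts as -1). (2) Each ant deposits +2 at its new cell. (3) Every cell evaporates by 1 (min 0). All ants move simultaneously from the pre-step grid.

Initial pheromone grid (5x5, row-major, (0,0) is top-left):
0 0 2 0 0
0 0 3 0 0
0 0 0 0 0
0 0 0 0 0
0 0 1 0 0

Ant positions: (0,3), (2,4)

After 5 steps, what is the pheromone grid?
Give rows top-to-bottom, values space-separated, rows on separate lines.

After step 1: ants at (0,2),(1,4)
  0 0 3 0 0
  0 0 2 0 1
  0 0 0 0 0
  0 0 0 0 0
  0 0 0 0 0
After step 2: ants at (1,2),(0,4)
  0 0 2 0 1
  0 0 3 0 0
  0 0 0 0 0
  0 0 0 0 0
  0 0 0 0 0
After step 3: ants at (0,2),(1,4)
  0 0 3 0 0
  0 0 2 0 1
  0 0 0 0 0
  0 0 0 0 0
  0 0 0 0 0
After step 4: ants at (1,2),(0,4)
  0 0 2 0 1
  0 0 3 0 0
  0 0 0 0 0
  0 0 0 0 0
  0 0 0 0 0
After step 5: ants at (0,2),(1,4)
  0 0 3 0 0
  0 0 2 0 1
  0 0 0 0 0
  0 0 0 0 0
  0 0 0 0 0

0 0 3 0 0
0 0 2 0 1
0 0 0 0 0
0 0 0 0 0
0 0 0 0 0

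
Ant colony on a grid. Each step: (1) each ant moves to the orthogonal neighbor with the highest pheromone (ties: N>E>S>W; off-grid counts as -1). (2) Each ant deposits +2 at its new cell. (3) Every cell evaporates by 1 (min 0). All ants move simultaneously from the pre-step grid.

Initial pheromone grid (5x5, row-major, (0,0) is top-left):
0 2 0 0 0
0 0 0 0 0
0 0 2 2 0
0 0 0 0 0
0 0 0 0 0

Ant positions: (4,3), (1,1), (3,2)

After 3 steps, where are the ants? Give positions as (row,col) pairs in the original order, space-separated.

Step 1: ant0:(4,3)->N->(3,3) | ant1:(1,1)->N->(0,1) | ant2:(3,2)->N->(2,2)
  grid max=3 at (0,1)
Step 2: ant0:(3,3)->N->(2,3) | ant1:(0,1)->E->(0,2) | ant2:(2,2)->E->(2,3)
  grid max=4 at (2,3)
Step 3: ant0:(2,3)->W->(2,2) | ant1:(0,2)->W->(0,1) | ant2:(2,3)->W->(2,2)
  grid max=5 at (2,2)

(2,2) (0,1) (2,2)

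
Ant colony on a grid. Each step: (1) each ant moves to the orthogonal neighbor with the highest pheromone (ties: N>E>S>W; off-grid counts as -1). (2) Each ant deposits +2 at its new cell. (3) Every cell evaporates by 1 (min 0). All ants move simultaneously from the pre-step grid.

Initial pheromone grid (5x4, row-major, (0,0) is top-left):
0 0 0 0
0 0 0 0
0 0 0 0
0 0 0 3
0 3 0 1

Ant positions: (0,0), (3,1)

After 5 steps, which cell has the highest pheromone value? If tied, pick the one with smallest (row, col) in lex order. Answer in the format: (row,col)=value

Answer: (4,1)=4

Derivation:
Step 1: ant0:(0,0)->E->(0,1) | ant1:(3,1)->S->(4,1)
  grid max=4 at (4,1)
Step 2: ant0:(0,1)->E->(0,2) | ant1:(4,1)->N->(3,1)
  grid max=3 at (4,1)
Step 3: ant0:(0,2)->E->(0,3) | ant1:(3,1)->S->(4,1)
  grid max=4 at (4,1)
Step 4: ant0:(0,3)->S->(1,3) | ant1:(4,1)->N->(3,1)
  grid max=3 at (4,1)
Step 5: ant0:(1,3)->N->(0,3) | ant1:(3,1)->S->(4,1)
  grid max=4 at (4,1)
Final grid:
  0 0 0 1
  0 0 0 0
  0 0 0 0
  0 0 0 0
  0 4 0 0
Max pheromone 4 at (4,1)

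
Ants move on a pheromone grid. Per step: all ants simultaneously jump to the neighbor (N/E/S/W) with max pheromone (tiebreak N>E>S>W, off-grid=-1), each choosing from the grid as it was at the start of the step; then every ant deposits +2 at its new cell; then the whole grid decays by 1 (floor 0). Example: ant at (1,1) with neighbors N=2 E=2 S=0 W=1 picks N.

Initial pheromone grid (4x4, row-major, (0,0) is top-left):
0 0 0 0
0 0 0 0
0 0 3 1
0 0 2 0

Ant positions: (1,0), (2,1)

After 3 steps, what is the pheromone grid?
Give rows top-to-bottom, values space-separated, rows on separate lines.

After step 1: ants at (0,0),(2,2)
  1 0 0 0
  0 0 0 0
  0 0 4 0
  0 0 1 0
After step 2: ants at (0,1),(3,2)
  0 1 0 0
  0 0 0 0
  0 0 3 0
  0 0 2 0
After step 3: ants at (0,2),(2,2)
  0 0 1 0
  0 0 0 0
  0 0 4 0
  0 0 1 0

0 0 1 0
0 0 0 0
0 0 4 0
0 0 1 0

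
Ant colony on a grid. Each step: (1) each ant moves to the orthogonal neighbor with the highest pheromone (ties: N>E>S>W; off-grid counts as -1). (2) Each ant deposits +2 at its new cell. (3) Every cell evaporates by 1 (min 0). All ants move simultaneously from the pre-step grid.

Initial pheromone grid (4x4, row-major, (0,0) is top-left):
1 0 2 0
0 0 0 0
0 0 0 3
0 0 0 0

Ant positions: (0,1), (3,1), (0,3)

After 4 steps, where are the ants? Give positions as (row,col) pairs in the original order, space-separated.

Step 1: ant0:(0,1)->E->(0,2) | ant1:(3,1)->N->(2,1) | ant2:(0,3)->W->(0,2)
  grid max=5 at (0,2)
Step 2: ant0:(0,2)->E->(0,3) | ant1:(2,1)->N->(1,1) | ant2:(0,2)->E->(0,3)
  grid max=4 at (0,2)
Step 3: ant0:(0,3)->W->(0,2) | ant1:(1,1)->N->(0,1) | ant2:(0,3)->W->(0,2)
  grid max=7 at (0,2)
Step 4: ant0:(0,2)->E->(0,3) | ant1:(0,1)->E->(0,2) | ant2:(0,2)->E->(0,3)
  grid max=8 at (0,2)

(0,3) (0,2) (0,3)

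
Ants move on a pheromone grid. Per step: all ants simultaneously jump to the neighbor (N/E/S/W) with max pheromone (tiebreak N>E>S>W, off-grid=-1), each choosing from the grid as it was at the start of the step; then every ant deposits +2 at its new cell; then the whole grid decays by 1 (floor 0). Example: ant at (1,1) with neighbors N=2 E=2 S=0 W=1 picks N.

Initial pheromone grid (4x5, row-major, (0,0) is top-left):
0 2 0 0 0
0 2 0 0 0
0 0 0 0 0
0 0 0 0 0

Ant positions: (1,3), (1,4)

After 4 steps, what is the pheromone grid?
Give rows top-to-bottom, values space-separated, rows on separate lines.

After step 1: ants at (0,3),(0,4)
  0 1 0 1 1
  0 1 0 0 0
  0 0 0 0 0
  0 0 0 0 0
After step 2: ants at (0,4),(0,3)
  0 0 0 2 2
  0 0 0 0 0
  0 0 0 0 0
  0 0 0 0 0
After step 3: ants at (0,3),(0,4)
  0 0 0 3 3
  0 0 0 0 0
  0 0 0 0 0
  0 0 0 0 0
After step 4: ants at (0,4),(0,3)
  0 0 0 4 4
  0 0 0 0 0
  0 0 0 0 0
  0 0 0 0 0

0 0 0 4 4
0 0 0 0 0
0 0 0 0 0
0 0 0 0 0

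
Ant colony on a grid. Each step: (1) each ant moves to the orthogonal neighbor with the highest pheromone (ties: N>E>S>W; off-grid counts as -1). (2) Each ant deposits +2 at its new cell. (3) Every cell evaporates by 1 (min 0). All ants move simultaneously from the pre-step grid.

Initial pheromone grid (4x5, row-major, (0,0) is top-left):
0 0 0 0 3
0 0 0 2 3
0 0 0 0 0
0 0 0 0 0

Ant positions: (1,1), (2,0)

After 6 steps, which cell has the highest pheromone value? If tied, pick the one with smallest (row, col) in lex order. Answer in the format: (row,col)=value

Answer: (0,4)=3

Derivation:
Step 1: ant0:(1,1)->N->(0,1) | ant1:(2,0)->N->(1,0)
  grid max=2 at (0,4)
Step 2: ant0:(0,1)->E->(0,2) | ant1:(1,0)->N->(0,0)
  grid max=1 at (0,0)
Step 3: ant0:(0,2)->E->(0,3) | ant1:(0,0)->E->(0,1)
  grid max=1 at (0,1)
Step 4: ant0:(0,3)->E->(0,4) | ant1:(0,1)->E->(0,2)
  grid max=1 at (0,2)
Step 5: ant0:(0,4)->S->(1,4) | ant1:(0,2)->E->(0,3)
  grid max=1 at (0,3)
Step 6: ant0:(1,4)->N->(0,4) | ant1:(0,3)->E->(0,4)
  grid max=3 at (0,4)
Final grid:
  0 0 0 0 3
  0 0 0 0 0
  0 0 0 0 0
  0 0 0 0 0
Max pheromone 3 at (0,4)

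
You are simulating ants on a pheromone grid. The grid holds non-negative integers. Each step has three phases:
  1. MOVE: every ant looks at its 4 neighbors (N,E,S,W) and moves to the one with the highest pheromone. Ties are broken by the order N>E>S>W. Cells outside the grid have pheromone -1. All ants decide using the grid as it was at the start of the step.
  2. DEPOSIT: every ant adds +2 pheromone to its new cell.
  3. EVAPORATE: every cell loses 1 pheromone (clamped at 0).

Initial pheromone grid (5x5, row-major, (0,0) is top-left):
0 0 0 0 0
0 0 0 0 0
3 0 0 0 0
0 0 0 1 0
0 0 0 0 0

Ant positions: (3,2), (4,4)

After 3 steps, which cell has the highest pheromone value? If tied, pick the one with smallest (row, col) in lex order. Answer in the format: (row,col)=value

Answer: (3,3)=4

Derivation:
Step 1: ant0:(3,2)->E->(3,3) | ant1:(4,4)->N->(3,4)
  grid max=2 at (2,0)
Step 2: ant0:(3,3)->E->(3,4) | ant1:(3,4)->W->(3,3)
  grid max=3 at (3,3)
Step 3: ant0:(3,4)->W->(3,3) | ant1:(3,3)->E->(3,4)
  grid max=4 at (3,3)
Final grid:
  0 0 0 0 0
  0 0 0 0 0
  0 0 0 0 0
  0 0 0 4 3
  0 0 0 0 0
Max pheromone 4 at (3,3)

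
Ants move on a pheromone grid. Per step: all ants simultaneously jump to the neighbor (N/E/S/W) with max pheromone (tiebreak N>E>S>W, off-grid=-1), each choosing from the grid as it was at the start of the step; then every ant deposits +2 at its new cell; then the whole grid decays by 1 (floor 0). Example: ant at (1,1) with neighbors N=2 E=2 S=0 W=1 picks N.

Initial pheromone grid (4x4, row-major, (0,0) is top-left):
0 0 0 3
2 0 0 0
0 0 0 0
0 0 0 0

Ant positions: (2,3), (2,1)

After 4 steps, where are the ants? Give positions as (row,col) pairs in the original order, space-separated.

Step 1: ant0:(2,3)->N->(1,3) | ant1:(2,1)->N->(1,1)
  grid max=2 at (0,3)
Step 2: ant0:(1,3)->N->(0,3) | ant1:(1,1)->W->(1,0)
  grid max=3 at (0,3)
Step 3: ant0:(0,3)->S->(1,3) | ant1:(1,0)->N->(0,0)
  grid max=2 at (0,3)
Step 4: ant0:(1,3)->N->(0,3) | ant1:(0,0)->S->(1,0)
  grid max=3 at (0,3)

(0,3) (1,0)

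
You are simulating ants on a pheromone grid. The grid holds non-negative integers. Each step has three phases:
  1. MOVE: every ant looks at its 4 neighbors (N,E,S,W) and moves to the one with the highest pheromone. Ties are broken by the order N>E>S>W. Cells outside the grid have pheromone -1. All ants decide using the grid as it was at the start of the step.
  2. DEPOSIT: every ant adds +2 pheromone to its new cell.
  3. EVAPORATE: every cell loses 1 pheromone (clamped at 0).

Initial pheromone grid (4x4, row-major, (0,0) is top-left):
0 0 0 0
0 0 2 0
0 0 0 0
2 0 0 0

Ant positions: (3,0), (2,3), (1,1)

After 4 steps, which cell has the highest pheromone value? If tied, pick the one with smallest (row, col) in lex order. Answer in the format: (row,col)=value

Step 1: ant0:(3,0)->N->(2,0) | ant1:(2,3)->N->(1,3) | ant2:(1,1)->E->(1,2)
  grid max=3 at (1,2)
Step 2: ant0:(2,0)->S->(3,0) | ant1:(1,3)->W->(1,2) | ant2:(1,2)->E->(1,3)
  grid max=4 at (1,2)
Step 3: ant0:(3,0)->N->(2,0) | ant1:(1,2)->E->(1,3) | ant2:(1,3)->W->(1,2)
  grid max=5 at (1,2)
Step 4: ant0:(2,0)->S->(3,0) | ant1:(1,3)->W->(1,2) | ant2:(1,2)->E->(1,3)
  grid max=6 at (1,2)
Final grid:
  0 0 0 0
  0 0 6 4
  0 0 0 0
  2 0 0 0
Max pheromone 6 at (1,2)

Answer: (1,2)=6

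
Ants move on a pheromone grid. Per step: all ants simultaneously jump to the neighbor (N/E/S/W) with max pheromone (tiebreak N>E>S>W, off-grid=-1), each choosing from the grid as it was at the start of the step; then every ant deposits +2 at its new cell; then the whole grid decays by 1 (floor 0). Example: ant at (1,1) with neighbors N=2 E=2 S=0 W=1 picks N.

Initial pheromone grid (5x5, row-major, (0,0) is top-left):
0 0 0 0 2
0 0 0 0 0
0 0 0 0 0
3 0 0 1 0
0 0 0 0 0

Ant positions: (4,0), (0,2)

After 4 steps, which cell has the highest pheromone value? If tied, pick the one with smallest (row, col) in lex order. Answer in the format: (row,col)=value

Step 1: ant0:(4,0)->N->(3,0) | ant1:(0,2)->E->(0,3)
  grid max=4 at (3,0)
Step 2: ant0:(3,0)->N->(2,0) | ant1:(0,3)->E->(0,4)
  grid max=3 at (3,0)
Step 3: ant0:(2,0)->S->(3,0) | ant1:(0,4)->S->(1,4)
  grid max=4 at (3,0)
Step 4: ant0:(3,0)->N->(2,0) | ant1:(1,4)->N->(0,4)
  grid max=3 at (3,0)
Final grid:
  0 0 0 0 2
  0 0 0 0 0
  1 0 0 0 0
  3 0 0 0 0
  0 0 0 0 0
Max pheromone 3 at (3,0)

Answer: (3,0)=3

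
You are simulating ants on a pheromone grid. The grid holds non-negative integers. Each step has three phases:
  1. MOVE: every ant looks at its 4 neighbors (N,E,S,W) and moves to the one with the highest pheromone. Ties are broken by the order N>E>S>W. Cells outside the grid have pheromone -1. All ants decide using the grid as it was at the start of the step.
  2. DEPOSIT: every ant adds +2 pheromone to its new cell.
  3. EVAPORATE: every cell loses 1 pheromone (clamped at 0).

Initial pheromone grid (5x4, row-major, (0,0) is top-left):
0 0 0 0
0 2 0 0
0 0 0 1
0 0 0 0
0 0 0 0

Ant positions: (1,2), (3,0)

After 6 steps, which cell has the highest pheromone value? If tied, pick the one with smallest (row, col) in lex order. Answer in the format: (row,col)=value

Answer: (1,1)=6

Derivation:
Step 1: ant0:(1,2)->W->(1,1) | ant1:(3,0)->N->(2,0)
  grid max=3 at (1,1)
Step 2: ant0:(1,1)->N->(0,1) | ant1:(2,0)->N->(1,0)
  grid max=2 at (1,1)
Step 3: ant0:(0,1)->S->(1,1) | ant1:(1,0)->E->(1,1)
  grid max=5 at (1,1)
Step 4: ant0:(1,1)->N->(0,1) | ant1:(1,1)->N->(0,1)
  grid max=4 at (1,1)
Step 5: ant0:(0,1)->S->(1,1) | ant1:(0,1)->S->(1,1)
  grid max=7 at (1,1)
Step 6: ant0:(1,1)->N->(0,1) | ant1:(1,1)->N->(0,1)
  grid max=6 at (1,1)
Final grid:
  0 5 0 0
  0 6 0 0
  0 0 0 0
  0 0 0 0
  0 0 0 0
Max pheromone 6 at (1,1)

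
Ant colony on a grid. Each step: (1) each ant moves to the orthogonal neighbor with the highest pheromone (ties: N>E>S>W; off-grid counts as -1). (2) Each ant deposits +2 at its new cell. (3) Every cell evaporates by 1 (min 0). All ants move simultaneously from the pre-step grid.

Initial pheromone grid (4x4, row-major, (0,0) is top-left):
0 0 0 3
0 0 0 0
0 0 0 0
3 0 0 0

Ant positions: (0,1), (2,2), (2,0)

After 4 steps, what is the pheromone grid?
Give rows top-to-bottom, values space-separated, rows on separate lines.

After step 1: ants at (0,2),(1,2),(3,0)
  0 0 1 2
  0 0 1 0
  0 0 0 0
  4 0 0 0
After step 2: ants at (0,3),(0,2),(2,0)
  0 0 2 3
  0 0 0 0
  1 0 0 0
  3 0 0 0
After step 3: ants at (0,2),(0,3),(3,0)
  0 0 3 4
  0 0 0 0
  0 0 0 0
  4 0 0 0
After step 4: ants at (0,3),(0,2),(2,0)
  0 0 4 5
  0 0 0 0
  1 0 0 0
  3 0 0 0

0 0 4 5
0 0 0 0
1 0 0 0
3 0 0 0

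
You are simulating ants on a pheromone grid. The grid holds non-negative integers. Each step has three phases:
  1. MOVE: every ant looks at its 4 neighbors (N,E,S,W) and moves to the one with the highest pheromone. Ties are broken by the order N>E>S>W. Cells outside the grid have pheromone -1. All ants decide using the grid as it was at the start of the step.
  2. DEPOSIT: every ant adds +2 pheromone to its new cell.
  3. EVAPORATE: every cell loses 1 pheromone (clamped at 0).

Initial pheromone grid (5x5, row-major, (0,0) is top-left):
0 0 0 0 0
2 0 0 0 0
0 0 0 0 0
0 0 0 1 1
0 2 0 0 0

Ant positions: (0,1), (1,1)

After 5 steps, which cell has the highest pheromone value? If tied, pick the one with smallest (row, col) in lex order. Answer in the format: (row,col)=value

Step 1: ant0:(0,1)->E->(0,2) | ant1:(1,1)->W->(1,0)
  grid max=3 at (1,0)
Step 2: ant0:(0,2)->E->(0,3) | ant1:(1,0)->N->(0,0)
  grid max=2 at (1,0)
Step 3: ant0:(0,3)->E->(0,4) | ant1:(0,0)->S->(1,0)
  grid max=3 at (1,0)
Step 4: ant0:(0,4)->S->(1,4) | ant1:(1,0)->N->(0,0)
  grid max=2 at (1,0)
Step 5: ant0:(1,4)->N->(0,4) | ant1:(0,0)->S->(1,0)
  grid max=3 at (1,0)
Final grid:
  0 0 0 0 1
  3 0 0 0 0
  0 0 0 0 0
  0 0 0 0 0
  0 0 0 0 0
Max pheromone 3 at (1,0)

Answer: (1,0)=3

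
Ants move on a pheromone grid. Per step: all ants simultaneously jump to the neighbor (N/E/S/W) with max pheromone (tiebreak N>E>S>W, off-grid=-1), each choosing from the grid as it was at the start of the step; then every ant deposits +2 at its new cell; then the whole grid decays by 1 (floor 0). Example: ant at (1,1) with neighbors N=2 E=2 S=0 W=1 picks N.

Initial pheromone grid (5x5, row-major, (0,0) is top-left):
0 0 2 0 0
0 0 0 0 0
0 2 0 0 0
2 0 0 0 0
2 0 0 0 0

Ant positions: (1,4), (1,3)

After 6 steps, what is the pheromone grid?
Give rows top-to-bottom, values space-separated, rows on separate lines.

After step 1: ants at (0,4),(0,3)
  0 0 1 1 1
  0 0 0 0 0
  0 1 0 0 0
  1 0 0 0 0
  1 0 0 0 0
After step 2: ants at (0,3),(0,4)
  0 0 0 2 2
  0 0 0 0 0
  0 0 0 0 0
  0 0 0 0 0
  0 0 0 0 0
After step 3: ants at (0,4),(0,3)
  0 0 0 3 3
  0 0 0 0 0
  0 0 0 0 0
  0 0 0 0 0
  0 0 0 0 0
After step 4: ants at (0,3),(0,4)
  0 0 0 4 4
  0 0 0 0 0
  0 0 0 0 0
  0 0 0 0 0
  0 0 0 0 0
After step 5: ants at (0,4),(0,3)
  0 0 0 5 5
  0 0 0 0 0
  0 0 0 0 0
  0 0 0 0 0
  0 0 0 0 0
After step 6: ants at (0,3),(0,4)
  0 0 0 6 6
  0 0 0 0 0
  0 0 0 0 0
  0 0 0 0 0
  0 0 0 0 0

0 0 0 6 6
0 0 0 0 0
0 0 0 0 0
0 0 0 0 0
0 0 0 0 0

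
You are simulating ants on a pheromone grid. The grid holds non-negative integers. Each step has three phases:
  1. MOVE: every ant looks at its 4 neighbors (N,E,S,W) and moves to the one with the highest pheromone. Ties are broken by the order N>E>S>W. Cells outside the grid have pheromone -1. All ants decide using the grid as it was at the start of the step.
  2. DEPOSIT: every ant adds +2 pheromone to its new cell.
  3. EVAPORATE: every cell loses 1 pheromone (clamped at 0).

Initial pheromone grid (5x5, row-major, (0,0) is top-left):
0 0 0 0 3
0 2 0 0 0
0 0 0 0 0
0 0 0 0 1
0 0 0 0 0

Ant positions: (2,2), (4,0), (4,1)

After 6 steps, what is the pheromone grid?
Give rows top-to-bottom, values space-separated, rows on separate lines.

After step 1: ants at (1,2),(3,0),(3,1)
  0 0 0 0 2
  0 1 1 0 0
  0 0 0 0 0
  1 1 0 0 0
  0 0 0 0 0
After step 2: ants at (1,1),(3,1),(3,0)
  0 0 0 0 1
  0 2 0 0 0
  0 0 0 0 0
  2 2 0 0 0
  0 0 0 0 0
After step 3: ants at (0,1),(3,0),(3,1)
  0 1 0 0 0
  0 1 0 0 0
  0 0 0 0 0
  3 3 0 0 0
  0 0 0 0 0
After step 4: ants at (1,1),(3,1),(3,0)
  0 0 0 0 0
  0 2 0 0 0
  0 0 0 0 0
  4 4 0 0 0
  0 0 0 0 0
After step 5: ants at (0,1),(3,0),(3,1)
  0 1 0 0 0
  0 1 0 0 0
  0 0 0 0 0
  5 5 0 0 0
  0 0 0 0 0
After step 6: ants at (1,1),(3,1),(3,0)
  0 0 0 0 0
  0 2 0 0 0
  0 0 0 0 0
  6 6 0 0 0
  0 0 0 0 0

0 0 0 0 0
0 2 0 0 0
0 0 0 0 0
6 6 0 0 0
0 0 0 0 0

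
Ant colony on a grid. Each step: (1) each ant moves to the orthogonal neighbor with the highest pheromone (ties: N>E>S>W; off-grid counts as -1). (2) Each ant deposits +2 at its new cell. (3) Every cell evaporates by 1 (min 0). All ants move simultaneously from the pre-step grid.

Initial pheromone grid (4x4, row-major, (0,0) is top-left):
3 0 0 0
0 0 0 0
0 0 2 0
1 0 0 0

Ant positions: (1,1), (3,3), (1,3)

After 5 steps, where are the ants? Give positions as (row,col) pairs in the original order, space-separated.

Step 1: ant0:(1,1)->N->(0,1) | ant1:(3,3)->N->(2,3) | ant2:(1,3)->N->(0,3)
  grid max=2 at (0,0)
Step 2: ant0:(0,1)->W->(0,0) | ant1:(2,3)->W->(2,2) | ant2:(0,3)->S->(1,3)
  grid max=3 at (0,0)
Step 3: ant0:(0,0)->E->(0,1) | ant1:(2,2)->N->(1,2) | ant2:(1,3)->N->(0,3)
  grid max=2 at (0,0)
Step 4: ant0:(0,1)->W->(0,0) | ant1:(1,2)->S->(2,2) | ant2:(0,3)->S->(1,3)
  grid max=3 at (0,0)
Step 5: ant0:(0,0)->E->(0,1) | ant1:(2,2)->N->(1,2) | ant2:(1,3)->N->(0,3)
  grid max=2 at (0,0)

(0,1) (1,2) (0,3)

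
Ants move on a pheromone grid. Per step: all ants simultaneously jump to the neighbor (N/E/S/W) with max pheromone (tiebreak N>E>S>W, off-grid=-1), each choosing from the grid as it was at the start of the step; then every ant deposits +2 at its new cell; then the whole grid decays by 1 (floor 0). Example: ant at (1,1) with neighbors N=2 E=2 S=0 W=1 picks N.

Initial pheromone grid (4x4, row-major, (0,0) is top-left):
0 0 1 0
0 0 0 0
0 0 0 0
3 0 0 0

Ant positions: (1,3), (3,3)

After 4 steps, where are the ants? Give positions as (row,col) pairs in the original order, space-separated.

Step 1: ant0:(1,3)->N->(0,3) | ant1:(3,3)->N->(2,3)
  grid max=2 at (3,0)
Step 2: ant0:(0,3)->S->(1,3) | ant1:(2,3)->N->(1,3)
  grid max=3 at (1,3)
Step 3: ant0:(1,3)->N->(0,3) | ant1:(1,3)->N->(0,3)
  grid max=3 at (0,3)
Step 4: ant0:(0,3)->S->(1,3) | ant1:(0,3)->S->(1,3)
  grid max=5 at (1,3)

(1,3) (1,3)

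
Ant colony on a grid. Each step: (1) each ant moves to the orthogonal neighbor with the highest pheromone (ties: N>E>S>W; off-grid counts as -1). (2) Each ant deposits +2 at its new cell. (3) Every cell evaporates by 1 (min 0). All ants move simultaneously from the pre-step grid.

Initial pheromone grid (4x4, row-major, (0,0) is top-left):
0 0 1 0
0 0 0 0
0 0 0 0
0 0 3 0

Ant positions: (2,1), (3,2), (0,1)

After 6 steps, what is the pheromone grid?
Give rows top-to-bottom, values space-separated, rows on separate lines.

After step 1: ants at (1,1),(2,2),(0,2)
  0 0 2 0
  0 1 0 0
  0 0 1 0
  0 0 2 0
After step 2: ants at (0,1),(3,2),(0,3)
  0 1 1 1
  0 0 0 0
  0 0 0 0
  0 0 3 0
After step 3: ants at (0,2),(2,2),(0,2)
  0 0 4 0
  0 0 0 0
  0 0 1 0
  0 0 2 0
After step 4: ants at (0,3),(3,2),(0,3)
  0 0 3 3
  0 0 0 0
  0 0 0 0
  0 0 3 0
After step 5: ants at (0,2),(2,2),(0,2)
  0 0 6 2
  0 0 0 0
  0 0 1 0
  0 0 2 0
After step 6: ants at (0,3),(3,2),(0,3)
  0 0 5 5
  0 0 0 0
  0 0 0 0
  0 0 3 0

0 0 5 5
0 0 0 0
0 0 0 0
0 0 3 0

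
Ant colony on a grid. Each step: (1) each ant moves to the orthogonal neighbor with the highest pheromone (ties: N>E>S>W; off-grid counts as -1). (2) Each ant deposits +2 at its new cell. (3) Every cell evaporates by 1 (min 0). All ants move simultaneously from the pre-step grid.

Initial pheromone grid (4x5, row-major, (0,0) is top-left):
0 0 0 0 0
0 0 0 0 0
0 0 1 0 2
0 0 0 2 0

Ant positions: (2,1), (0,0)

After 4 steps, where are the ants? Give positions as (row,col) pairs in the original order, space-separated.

Step 1: ant0:(2,1)->E->(2,2) | ant1:(0,0)->E->(0,1)
  grid max=2 at (2,2)
Step 2: ant0:(2,2)->N->(1,2) | ant1:(0,1)->E->(0,2)
  grid max=1 at (0,2)
Step 3: ant0:(1,2)->N->(0,2) | ant1:(0,2)->S->(1,2)
  grid max=2 at (0,2)
Step 4: ant0:(0,2)->S->(1,2) | ant1:(1,2)->N->(0,2)
  grid max=3 at (0,2)

(1,2) (0,2)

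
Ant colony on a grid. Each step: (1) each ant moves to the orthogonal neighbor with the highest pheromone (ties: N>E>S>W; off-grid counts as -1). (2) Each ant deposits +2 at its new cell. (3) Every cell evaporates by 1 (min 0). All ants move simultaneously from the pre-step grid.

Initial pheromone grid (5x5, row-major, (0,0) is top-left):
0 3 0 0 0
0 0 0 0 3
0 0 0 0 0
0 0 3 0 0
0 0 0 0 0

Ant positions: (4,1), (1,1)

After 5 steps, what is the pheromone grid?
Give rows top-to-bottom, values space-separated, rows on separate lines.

After step 1: ants at (3,1),(0,1)
  0 4 0 0 0
  0 0 0 0 2
  0 0 0 0 0
  0 1 2 0 0
  0 0 0 0 0
After step 2: ants at (3,2),(0,2)
  0 3 1 0 0
  0 0 0 0 1
  0 0 0 0 0
  0 0 3 0 0
  0 0 0 0 0
After step 3: ants at (2,2),(0,1)
  0 4 0 0 0
  0 0 0 0 0
  0 0 1 0 0
  0 0 2 0 0
  0 0 0 0 0
After step 4: ants at (3,2),(0,2)
  0 3 1 0 0
  0 0 0 0 0
  0 0 0 0 0
  0 0 3 0 0
  0 0 0 0 0
After step 5: ants at (2,2),(0,1)
  0 4 0 0 0
  0 0 0 0 0
  0 0 1 0 0
  0 0 2 0 0
  0 0 0 0 0

0 4 0 0 0
0 0 0 0 0
0 0 1 0 0
0 0 2 0 0
0 0 0 0 0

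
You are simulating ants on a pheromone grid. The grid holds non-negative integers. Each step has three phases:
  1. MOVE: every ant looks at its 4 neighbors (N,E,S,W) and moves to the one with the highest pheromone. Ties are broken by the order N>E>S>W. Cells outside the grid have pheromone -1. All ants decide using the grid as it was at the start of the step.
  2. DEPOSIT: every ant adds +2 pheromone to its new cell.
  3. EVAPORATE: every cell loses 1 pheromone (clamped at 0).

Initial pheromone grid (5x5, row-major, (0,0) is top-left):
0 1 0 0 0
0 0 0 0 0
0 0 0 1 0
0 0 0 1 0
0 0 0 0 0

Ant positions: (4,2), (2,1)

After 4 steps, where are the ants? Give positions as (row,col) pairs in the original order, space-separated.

Step 1: ant0:(4,2)->N->(3,2) | ant1:(2,1)->N->(1,1)
  grid max=1 at (1,1)
Step 2: ant0:(3,2)->N->(2,2) | ant1:(1,1)->N->(0,1)
  grid max=1 at (0,1)
Step 3: ant0:(2,2)->N->(1,2) | ant1:(0,1)->E->(0,2)
  grid max=1 at (0,2)
Step 4: ant0:(1,2)->N->(0,2) | ant1:(0,2)->S->(1,2)
  grid max=2 at (0,2)

(0,2) (1,2)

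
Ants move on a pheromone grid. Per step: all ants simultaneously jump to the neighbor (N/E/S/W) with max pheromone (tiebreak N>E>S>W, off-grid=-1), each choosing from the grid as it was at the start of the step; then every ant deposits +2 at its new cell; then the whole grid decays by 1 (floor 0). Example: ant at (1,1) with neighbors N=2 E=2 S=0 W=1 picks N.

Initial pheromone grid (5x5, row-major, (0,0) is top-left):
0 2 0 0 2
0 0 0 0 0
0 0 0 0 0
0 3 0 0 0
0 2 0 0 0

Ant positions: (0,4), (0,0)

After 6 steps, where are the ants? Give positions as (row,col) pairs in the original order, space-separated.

Step 1: ant0:(0,4)->S->(1,4) | ant1:(0,0)->E->(0,1)
  grid max=3 at (0,1)
Step 2: ant0:(1,4)->N->(0,4) | ant1:(0,1)->E->(0,2)
  grid max=2 at (0,1)
Step 3: ant0:(0,4)->S->(1,4) | ant1:(0,2)->W->(0,1)
  grid max=3 at (0,1)
Step 4: ant0:(1,4)->N->(0,4) | ant1:(0,1)->E->(0,2)
  grid max=2 at (0,1)
Step 5: ant0:(0,4)->S->(1,4) | ant1:(0,2)->W->(0,1)
  grid max=3 at (0,1)
Step 6: ant0:(1,4)->N->(0,4) | ant1:(0,1)->E->(0,2)
  grid max=2 at (0,1)

(0,4) (0,2)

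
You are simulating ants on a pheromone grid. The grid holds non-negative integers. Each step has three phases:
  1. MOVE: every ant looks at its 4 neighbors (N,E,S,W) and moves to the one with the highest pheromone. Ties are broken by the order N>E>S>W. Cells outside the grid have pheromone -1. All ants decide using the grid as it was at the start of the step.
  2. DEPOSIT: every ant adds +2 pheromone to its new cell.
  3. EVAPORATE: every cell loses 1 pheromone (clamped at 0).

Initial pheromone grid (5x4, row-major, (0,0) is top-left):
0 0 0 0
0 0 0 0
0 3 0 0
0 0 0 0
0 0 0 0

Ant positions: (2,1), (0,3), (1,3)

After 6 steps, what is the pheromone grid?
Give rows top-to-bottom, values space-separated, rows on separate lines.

After step 1: ants at (1,1),(1,3),(0,3)
  0 0 0 1
  0 1 0 1
  0 2 0 0
  0 0 0 0
  0 0 0 0
After step 2: ants at (2,1),(0,3),(1,3)
  0 0 0 2
  0 0 0 2
  0 3 0 0
  0 0 0 0
  0 0 0 0
After step 3: ants at (1,1),(1,3),(0,3)
  0 0 0 3
  0 1 0 3
  0 2 0 0
  0 0 0 0
  0 0 0 0
After step 4: ants at (2,1),(0,3),(1,3)
  0 0 0 4
  0 0 0 4
  0 3 0 0
  0 0 0 0
  0 0 0 0
After step 5: ants at (1,1),(1,3),(0,3)
  0 0 0 5
  0 1 0 5
  0 2 0 0
  0 0 0 0
  0 0 0 0
After step 6: ants at (2,1),(0,3),(1,3)
  0 0 0 6
  0 0 0 6
  0 3 0 0
  0 0 0 0
  0 0 0 0

0 0 0 6
0 0 0 6
0 3 0 0
0 0 0 0
0 0 0 0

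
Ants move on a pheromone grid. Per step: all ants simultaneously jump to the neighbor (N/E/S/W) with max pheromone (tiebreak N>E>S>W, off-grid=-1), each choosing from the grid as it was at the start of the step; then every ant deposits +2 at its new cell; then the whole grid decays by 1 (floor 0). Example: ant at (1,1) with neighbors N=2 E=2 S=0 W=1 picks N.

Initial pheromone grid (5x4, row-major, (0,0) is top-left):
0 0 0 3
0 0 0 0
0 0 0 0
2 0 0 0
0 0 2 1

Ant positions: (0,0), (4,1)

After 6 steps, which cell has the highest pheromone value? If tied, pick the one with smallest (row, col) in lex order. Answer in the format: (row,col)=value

Answer: (4,2)=2

Derivation:
Step 1: ant0:(0,0)->E->(0,1) | ant1:(4,1)->E->(4,2)
  grid max=3 at (4,2)
Step 2: ant0:(0,1)->E->(0,2) | ant1:(4,2)->N->(3,2)
  grid max=2 at (4,2)
Step 3: ant0:(0,2)->E->(0,3) | ant1:(3,2)->S->(4,2)
  grid max=3 at (4,2)
Step 4: ant0:(0,3)->S->(1,3) | ant1:(4,2)->N->(3,2)
  grid max=2 at (4,2)
Step 5: ant0:(1,3)->N->(0,3) | ant1:(3,2)->S->(4,2)
  grid max=3 at (4,2)
Step 6: ant0:(0,3)->S->(1,3) | ant1:(4,2)->N->(3,2)
  grid max=2 at (4,2)
Final grid:
  0 0 0 1
  0 0 0 1
  0 0 0 0
  0 0 1 0
  0 0 2 0
Max pheromone 2 at (4,2)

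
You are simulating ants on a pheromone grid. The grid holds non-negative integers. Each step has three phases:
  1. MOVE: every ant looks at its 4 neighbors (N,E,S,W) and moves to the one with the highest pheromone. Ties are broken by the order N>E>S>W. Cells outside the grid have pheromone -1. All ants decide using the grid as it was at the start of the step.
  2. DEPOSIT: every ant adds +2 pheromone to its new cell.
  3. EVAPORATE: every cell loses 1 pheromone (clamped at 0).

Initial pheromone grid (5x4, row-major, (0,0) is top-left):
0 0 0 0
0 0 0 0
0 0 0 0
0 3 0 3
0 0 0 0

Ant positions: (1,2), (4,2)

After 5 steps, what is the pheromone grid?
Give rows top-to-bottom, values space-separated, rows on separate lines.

After step 1: ants at (0,2),(3,2)
  0 0 1 0
  0 0 0 0
  0 0 0 0
  0 2 1 2
  0 0 0 0
After step 2: ants at (0,3),(3,3)
  0 0 0 1
  0 0 0 0
  0 0 0 0
  0 1 0 3
  0 0 0 0
After step 3: ants at (1,3),(2,3)
  0 0 0 0
  0 0 0 1
  0 0 0 1
  0 0 0 2
  0 0 0 0
After step 4: ants at (2,3),(3,3)
  0 0 0 0
  0 0 0 0
  0 0 0 2
  0 0 0 3
  0 0 0 0
After step 5: ants at (3,3),(2,3)
  0 0 0 0
  0 0 0 0
  0 0 0 3
  0 0 0 4
  0 0 0 0

0 0 0 0
0 0 0 0
0 0 0 3
0 0 0 4
0 0 0 0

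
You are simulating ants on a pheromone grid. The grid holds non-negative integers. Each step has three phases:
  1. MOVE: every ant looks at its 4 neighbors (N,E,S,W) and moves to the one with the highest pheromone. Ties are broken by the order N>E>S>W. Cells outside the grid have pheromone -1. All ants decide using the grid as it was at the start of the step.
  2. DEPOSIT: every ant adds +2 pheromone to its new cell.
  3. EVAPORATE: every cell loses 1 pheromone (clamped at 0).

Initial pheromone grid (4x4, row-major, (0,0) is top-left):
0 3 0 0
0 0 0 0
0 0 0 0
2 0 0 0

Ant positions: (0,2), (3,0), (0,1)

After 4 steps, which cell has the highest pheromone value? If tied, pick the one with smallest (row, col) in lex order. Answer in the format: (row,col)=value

Answer: (0,1)=7

Derivation:
Step 1: ant0:(0,2)->W->(0,1) | ant1:(3,0)->N->(2,0) | ant2:(0,1)->E->(0,2)
  grid max=4 at (0,1)
Step 2: ant0:(0,1)->E->(0,2) | ant1:(2,0)->S->(3,0) | ant2:(0,2)->W->(0,1)
  grid max=5 at (0,1)
Step 3: ant0:(0,2)->W->(0,1) | ant1:(3,0)->N->(2,0) | ant2:(0,1)->E->(0,2)
  grid max=6 at (0,1)
Step 4: ant0:(0,1)->E->(0,2) | ant1:(2,0)->S->(3,0) | ant2:(0,2)->W->(0,1)
  grid max=7 at (0,1)
Final grid:
  0 7 4 0
  0 0 0 0
  0 0 0 0
  2 0 0 0
Max pheromone 7 at (0,1)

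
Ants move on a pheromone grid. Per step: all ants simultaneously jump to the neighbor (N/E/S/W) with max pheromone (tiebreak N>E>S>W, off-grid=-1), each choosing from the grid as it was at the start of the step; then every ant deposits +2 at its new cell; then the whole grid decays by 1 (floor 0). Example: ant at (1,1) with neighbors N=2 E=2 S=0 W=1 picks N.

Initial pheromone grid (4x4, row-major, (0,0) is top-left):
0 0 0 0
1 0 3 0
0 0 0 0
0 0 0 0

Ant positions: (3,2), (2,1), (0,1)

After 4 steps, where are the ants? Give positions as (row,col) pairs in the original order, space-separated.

Step 1: ant0:(3,2)->N->(2,2) | ant1:(2,1)->N->(1,1) | ant2:(0,1)->E->(0,2)
  grid max=2 at (1,2)
Step 2: ant0:(2,2)->N->(1,2) | ant1:(1,1)->E->(1,2) | ant2:(0,2)->S->(1,2)
  grid max=7 at (1,2)
Step 3: ant0:(1,2)->N->(0,2) | ant1:(1,2)->N->(0,2) | ant2:(1,2)->N->(0,2)
  grid max=6 at (1,2)
Step 4: ant0:(0,2)->S->(1,2) | ant1:(0,2)->S->(1,2) | ant2:(0,2)->S->(1,2)
  grid max=11 at (1,2)

(1,2) (1,2) (1,2)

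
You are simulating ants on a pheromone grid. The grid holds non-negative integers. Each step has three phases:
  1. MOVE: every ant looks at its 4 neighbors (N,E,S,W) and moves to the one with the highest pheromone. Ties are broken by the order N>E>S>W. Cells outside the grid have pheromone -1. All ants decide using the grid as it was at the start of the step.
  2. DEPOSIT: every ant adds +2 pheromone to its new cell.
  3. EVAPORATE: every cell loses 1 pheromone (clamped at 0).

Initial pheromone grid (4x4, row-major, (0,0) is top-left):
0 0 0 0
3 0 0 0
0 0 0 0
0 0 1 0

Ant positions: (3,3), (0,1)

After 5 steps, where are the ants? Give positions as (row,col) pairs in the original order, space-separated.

Step 1: ant0:(3,3)->W->(3,2) | ant1:(0,1)->E->(0,2)
  grid max=2 at (1,0)
Step 2: ant0:(3,2)->N->(2,2) | ant1:(0,2)->E->(0,3)
  grid max=1 at (0,3)
Step 3: ant0:(2,2)->S->(3,2) | ant1:(0,3)->S->(1,3)
  grid max=2 at (3,2)
Step 4: ant0:(3,2)->N->(2,2) | ant1:(1,3)->N->(0,3)
  grid max=1 at (0,3)
Step 5: ant0:(2,2)->S->(3,2) | ant1:(0,3)->S->(1,3)
  grid max=2 at (3,2)

(3,2) (1,3)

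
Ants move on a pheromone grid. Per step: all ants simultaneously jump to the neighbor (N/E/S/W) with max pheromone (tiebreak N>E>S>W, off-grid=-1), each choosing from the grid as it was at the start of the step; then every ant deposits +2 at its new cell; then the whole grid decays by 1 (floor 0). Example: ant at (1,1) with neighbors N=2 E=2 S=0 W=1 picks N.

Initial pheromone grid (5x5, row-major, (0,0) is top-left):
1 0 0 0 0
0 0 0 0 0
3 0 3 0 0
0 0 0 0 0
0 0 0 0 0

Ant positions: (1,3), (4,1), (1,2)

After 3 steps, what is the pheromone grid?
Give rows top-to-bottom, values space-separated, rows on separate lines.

After step 1: ants at (0,3),(3,1),(2,2)
  0 0 0 1 0
  0 0 0 0 0
  2 0 4 0 0
  0 1 0 0 0
  0 0 0 0 0
After step 2: ants at (0,4),(2,1),(1,2)
  0 0 0 0 1
  0 0 1 0 0
  1 1 3 0 0
  0 0 0 0 0
  0 0 0 0 0
After step 3: ants at (1,4),(2,2),(2,2)
  0 0 0 0 0
  0 0 0 0 1
  0 0 6 0 0
  0 0 0 0 0
  0 0 0 0 0

0 0 0 0 0
0 0 0 0 1
0 0 6 0 0
0 0 0 0 0
0 0 0 0 0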